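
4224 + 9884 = 14108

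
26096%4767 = 2261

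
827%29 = 15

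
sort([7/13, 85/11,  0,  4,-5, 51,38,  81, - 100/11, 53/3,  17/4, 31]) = [ - 100/11, - 5, 0, 7/13,4, 17/4, 85/11 , 53/3,31,38, 51, 81]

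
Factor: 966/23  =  42 = 2^1*3^1*7^1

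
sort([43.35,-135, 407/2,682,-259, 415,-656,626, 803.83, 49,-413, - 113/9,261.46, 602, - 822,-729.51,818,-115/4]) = [-822, - 729.51, - 656 , - 413 , - 259,-135,-115/4, - 113/9, 43.35 , 49, 407/2, 261.46,415,602, 626, 682,803.83, 818 ] 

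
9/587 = 9/587 = 0.02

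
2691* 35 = 94185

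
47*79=3713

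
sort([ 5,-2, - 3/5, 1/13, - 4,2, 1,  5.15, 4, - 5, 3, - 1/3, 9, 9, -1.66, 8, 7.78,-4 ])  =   [ - 5, - 4, - 4,-2, - 1.66,-3/5,-1/3, 1/13,1, 2, 3, 4,5,5.15, 7.78,8,9, 9] 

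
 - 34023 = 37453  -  71476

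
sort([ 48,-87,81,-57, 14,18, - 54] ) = [ - 87, - 57, - 54,14, 18,48,  81 ]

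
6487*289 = 1874743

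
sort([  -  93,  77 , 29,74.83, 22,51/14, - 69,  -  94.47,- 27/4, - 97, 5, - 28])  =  [  -  97,  -  94.47, -93, - 69,-28,-27/4,51/14  ,  5, 22 , 29, 74.83,77]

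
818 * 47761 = 39068498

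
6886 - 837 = 6049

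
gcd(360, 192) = 24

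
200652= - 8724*( - 23 ) 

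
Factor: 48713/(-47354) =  - 2^(-1)*7^1*6959^1*23677^( - 1)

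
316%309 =7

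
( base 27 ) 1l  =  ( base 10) 48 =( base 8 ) 60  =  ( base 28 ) 1K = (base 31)1H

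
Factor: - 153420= - 2^2*3^1 * 5^1 * 2557^1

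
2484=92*27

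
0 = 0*55218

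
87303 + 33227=120530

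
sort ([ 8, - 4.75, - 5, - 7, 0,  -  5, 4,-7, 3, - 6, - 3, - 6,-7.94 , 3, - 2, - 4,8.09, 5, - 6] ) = [ - 7.94, - 7 , - 7, - 6, - 6, - 6, - 5, - 5, - 4.75 , - 4, - 3, - 2, 0,3,3,4, 5,8, 8.09 ]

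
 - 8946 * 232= - 2075472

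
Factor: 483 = 3^1*7^1*23^1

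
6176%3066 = 44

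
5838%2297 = 1244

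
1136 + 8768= 9904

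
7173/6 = 2391/2 = 1195.50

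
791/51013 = 791/51013 = 0.02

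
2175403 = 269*8087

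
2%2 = 0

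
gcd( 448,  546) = 14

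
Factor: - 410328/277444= - 738/499 = - 2^1*3^2*41^1 * 499^( - 1 ) 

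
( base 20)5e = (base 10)114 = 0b1110010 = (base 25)4E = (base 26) 4a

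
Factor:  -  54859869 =-3^3*137^1*14831^1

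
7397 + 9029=16426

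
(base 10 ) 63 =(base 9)70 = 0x3f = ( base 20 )33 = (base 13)4b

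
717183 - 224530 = 492653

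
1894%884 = 126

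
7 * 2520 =17640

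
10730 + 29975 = 40705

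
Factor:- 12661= - 11^1*1151^1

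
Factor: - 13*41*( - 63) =3^2 * 7^1 * 13^1*41^1 = 33579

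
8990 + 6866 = 15856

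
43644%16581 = 10482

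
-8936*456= -4074816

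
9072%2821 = 609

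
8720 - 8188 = 532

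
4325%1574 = 1177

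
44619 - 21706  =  22913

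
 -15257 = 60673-75930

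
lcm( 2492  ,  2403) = 67284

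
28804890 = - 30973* (-930) 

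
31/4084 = 31/4084 = 0.01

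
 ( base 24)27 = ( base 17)34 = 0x37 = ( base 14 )3d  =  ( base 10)55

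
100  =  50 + 50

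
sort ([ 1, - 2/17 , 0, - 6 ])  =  [ -6, - 2/17, 0, 1] 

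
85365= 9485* 9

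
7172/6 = 3586/3 = 1195.33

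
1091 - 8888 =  - 7797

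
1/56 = 1/56 = 0.02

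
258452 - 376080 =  - 117628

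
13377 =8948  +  4429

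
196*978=191688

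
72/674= 36/337 =0.11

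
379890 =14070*27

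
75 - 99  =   - 24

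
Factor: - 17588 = -2^2*4397^1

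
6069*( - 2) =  -12138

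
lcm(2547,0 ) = 0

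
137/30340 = 137/30340 = 0.00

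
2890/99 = 2890/99 =29.19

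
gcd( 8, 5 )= 1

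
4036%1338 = 22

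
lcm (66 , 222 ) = 2442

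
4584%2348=2236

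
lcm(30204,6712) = 60408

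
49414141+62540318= 111954459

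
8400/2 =4200 =4200.00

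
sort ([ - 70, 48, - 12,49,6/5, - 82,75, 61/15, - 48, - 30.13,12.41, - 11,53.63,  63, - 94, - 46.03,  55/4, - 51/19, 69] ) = [ - 94 , - 82,- 70, -48, - 46.03, - 30.13, - 12, - 11, - 51/19,6/5,61/15, 12.41,55/4,48,49,  53.63  ,  63, 69,75] 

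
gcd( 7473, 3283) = 1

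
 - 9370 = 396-9766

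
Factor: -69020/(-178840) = 2^( - 1 ) *7^1*29^1*263^( - 1) = 203/526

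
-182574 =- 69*2646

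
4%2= 0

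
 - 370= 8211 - 8581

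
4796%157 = 86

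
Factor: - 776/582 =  - 2^2*3^( - 1 ) = - 4/3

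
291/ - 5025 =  - 1 + 1578/1675 = -0.06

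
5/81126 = 5/81126 = 0.00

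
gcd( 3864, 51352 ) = 56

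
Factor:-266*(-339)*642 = 2^2*3^2*7^1 * 19^1*107^1 * 113^1=57891708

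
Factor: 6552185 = 5^1*239^1*5483^1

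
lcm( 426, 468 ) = 33228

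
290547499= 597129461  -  306581962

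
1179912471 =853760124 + 326152347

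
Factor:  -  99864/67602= - 876/593 =- 2^2 * 3^1*73^1 * 593^(-1) 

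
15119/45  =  15119/45 = 335.98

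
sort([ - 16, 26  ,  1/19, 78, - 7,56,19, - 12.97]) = [ - 16, - 12.97, - 7,1/19, 19,26,56, 78]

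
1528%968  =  560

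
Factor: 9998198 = 2^1 * 7^1 * 149^1*4793^1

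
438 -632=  - 194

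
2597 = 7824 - 5227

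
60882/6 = 10147 =10147.00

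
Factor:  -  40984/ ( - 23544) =3^( - 3 )*47^1 = 47/27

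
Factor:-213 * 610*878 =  - 2^2*3^1*5^1*61^1 *71^1*439^1 = -114078540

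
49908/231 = 216+4/77 = 216.05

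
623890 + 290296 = 914186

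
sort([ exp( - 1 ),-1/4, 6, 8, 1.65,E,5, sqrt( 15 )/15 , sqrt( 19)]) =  [-1/4,sqrt( 15)/15, exp(-1), 1.65,E,  sqrt(19 ), 5, 6, 8] 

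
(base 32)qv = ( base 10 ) 863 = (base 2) 1101011111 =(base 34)pd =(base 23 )1ec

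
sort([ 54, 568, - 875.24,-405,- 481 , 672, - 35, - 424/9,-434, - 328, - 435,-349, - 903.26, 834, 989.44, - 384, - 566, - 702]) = [-903.26, - 875.24 , - 702, - 566, - 481, - 435, - 434,  -  405,-384, -349, - 328, - 424/9, - 35, 54, 568, 672, 834, 989.44]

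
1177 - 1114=63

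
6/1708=3/854= 0.00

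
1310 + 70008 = 71318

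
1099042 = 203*5414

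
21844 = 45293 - 23449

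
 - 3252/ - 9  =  1084/3 =361.33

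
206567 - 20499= 186068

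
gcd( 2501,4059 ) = 41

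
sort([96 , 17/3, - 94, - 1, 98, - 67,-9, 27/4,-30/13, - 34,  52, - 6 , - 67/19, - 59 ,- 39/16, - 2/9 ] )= [ - 94, - 67 , - 59, - 34,  -  9, - 6,-67/19,-39/16, - 30/13 , - 1, - 2/9, 17/3, 27/4, 52,96, 98]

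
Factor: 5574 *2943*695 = 11400975990  =  2^1*3^4*5^1*109^1*139^1 * 929^1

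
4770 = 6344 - 1574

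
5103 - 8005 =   -  2902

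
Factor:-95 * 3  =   - 3^1*5^1*19^1 = - 285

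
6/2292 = 1/382=0.00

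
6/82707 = 2/27569 = 0.00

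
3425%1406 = 613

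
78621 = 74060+4561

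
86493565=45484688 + 41008877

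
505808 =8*63226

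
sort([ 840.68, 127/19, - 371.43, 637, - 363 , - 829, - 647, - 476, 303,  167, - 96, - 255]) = [-829,- 647, - 476, - 371.43,-363  , - 255, - 96,127/19,167,303,637, 840.68]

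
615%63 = 48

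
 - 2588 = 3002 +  - 5590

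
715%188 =151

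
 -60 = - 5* 12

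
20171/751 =26 + 645/751 = 26.86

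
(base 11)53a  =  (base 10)648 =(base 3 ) 220000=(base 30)li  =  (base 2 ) 1010001000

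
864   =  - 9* (-96 )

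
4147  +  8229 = 12376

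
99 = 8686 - 8587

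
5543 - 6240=-697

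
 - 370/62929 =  -1 + 62559/62929  =  - 0.01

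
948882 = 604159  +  344723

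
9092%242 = 138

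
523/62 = 8+27/62 = 8.44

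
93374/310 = 46687/155  =  301.21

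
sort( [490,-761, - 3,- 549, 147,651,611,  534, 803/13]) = [ - 761, -549, - 3,803/13, 147, 490,534, 611  ,  651 ] 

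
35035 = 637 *55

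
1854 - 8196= - 6342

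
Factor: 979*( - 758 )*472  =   - 2^4*11^1*59^1 * 89^1*379^1= - 350262704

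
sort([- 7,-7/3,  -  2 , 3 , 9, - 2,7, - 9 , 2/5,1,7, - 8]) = [ - 9,-8,-7, -7/3, - 2,  -  2,2/5, 1,3, 7, 7,9]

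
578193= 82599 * 7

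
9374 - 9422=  - 48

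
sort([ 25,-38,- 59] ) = [ - 59,  -  38, 25 ] 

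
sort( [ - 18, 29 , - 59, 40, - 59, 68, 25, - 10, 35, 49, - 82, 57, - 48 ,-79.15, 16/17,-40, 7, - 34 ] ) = [ - 82, - 79.15, - 59, - 59, - 48,  -  40, - 34, - 18, - 10, 16/17,7, 25, 29, 35,40, 49, 57 , 68 ] 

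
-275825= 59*( - 4675 ) 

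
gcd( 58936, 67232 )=8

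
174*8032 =1397568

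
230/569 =230/569 = 0.40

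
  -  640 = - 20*32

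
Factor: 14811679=14811679^1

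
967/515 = 967/515 = 1.88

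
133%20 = 13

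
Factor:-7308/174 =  -2^1 * 3^1 * 7^1 = - 42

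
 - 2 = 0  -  2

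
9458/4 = 4729/2 = 2364.50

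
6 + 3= 9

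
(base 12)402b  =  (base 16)1b23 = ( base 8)15443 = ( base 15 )20d2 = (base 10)6947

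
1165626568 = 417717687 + 747908881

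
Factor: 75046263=3^1 * 23^1*47^1*73^1*317^1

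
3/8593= 3/8593 = 0.00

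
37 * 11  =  407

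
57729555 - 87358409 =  - 29628854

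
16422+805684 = 822106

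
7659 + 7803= 15462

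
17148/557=17148/557 = 30.79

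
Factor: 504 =2^3*3^2*7^1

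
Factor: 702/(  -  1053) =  - 2/3 = - 2^1 * 3^( - 1 )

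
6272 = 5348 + 924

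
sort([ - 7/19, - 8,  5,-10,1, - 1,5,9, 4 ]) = [ - 10, - 8, - 1, -7/19, 1,4, 5 , 5,9] 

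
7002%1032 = 810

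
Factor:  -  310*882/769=-2^2*3^2  *  5^1*7^2*31^1 *769^( - 1 ) = - 273420/769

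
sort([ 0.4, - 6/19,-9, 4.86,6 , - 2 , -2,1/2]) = [ - 9, - 2, -2, -6/19,0.4, 1/2,4.86, 6]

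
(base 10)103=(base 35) 2x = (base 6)251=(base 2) 1100111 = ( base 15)6D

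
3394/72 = 47 + 5/36 = 47.14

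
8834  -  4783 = 4051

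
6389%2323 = 1743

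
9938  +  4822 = 14760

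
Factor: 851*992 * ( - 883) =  - 745421536 = - 2^5 * 23^1*31^1 * 37^1*883^1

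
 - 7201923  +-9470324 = - 16672247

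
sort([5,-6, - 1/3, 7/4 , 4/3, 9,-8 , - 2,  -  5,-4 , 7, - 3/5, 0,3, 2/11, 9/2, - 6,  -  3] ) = [ - 8,-6, - 6, - 5, - 4,-3,-2,-3/5, - 1/3,  0, 2/11, 4/3, 7/4,  3, 9/2, 5, 7, 9]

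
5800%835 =790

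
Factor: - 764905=-5^1 * 152981^1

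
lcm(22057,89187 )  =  2051301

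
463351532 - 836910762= - 373559230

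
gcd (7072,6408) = 8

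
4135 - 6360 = -2225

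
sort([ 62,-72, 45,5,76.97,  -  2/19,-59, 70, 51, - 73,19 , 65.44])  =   [ - 73, - 72, - 59, - 2/19,5,19 , 45, 51,62, 65.44, 70, 76.97 ]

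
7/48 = 7/48 =0.15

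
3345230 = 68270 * 49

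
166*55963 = 9289858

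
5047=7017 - 1970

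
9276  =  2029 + 7247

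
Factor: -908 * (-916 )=2^4*227^1*229^1=831728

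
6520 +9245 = 15765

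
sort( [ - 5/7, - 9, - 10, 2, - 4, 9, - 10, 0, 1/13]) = [ - 10, - 10, - 9,-4, -5/7, 0,1/13,2,9] 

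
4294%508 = 230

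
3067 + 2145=5212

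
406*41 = 16646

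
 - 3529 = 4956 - 8485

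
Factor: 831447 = 3^2*92383^1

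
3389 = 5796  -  2407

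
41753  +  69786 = 111539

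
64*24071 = 1540544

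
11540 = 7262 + 4278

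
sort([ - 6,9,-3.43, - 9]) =[ - 9, - 6, - 3.43,  9]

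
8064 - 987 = 7077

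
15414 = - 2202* ( -7) 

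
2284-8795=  - 6511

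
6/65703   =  2/21901 = 0.00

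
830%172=142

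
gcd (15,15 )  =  15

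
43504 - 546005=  - 502501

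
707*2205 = 1558935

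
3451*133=458983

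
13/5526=13/5526 = 0.00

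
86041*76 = 6539116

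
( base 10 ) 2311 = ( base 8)4407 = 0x907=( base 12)1407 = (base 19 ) 67c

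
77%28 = 21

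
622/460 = 1+ 81/230 = 1.35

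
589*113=66557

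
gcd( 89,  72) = 1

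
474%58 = 10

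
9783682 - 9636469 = 147213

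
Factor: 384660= 2^2*3^2*5^1*2137^1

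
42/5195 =42/5195 = 0.01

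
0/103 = 0= 0.00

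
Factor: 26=2^1*13^1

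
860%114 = 62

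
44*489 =21516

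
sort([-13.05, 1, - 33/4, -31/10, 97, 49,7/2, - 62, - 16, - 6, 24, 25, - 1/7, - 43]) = [ - 62 , - 43,-16,-13.05, - 33/4, - 6 ,  -  31/10,-1/7, 1,7/2, 24,25, 49,97 ]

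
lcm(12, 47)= 564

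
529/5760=529/5760 = 0.09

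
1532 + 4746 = 6278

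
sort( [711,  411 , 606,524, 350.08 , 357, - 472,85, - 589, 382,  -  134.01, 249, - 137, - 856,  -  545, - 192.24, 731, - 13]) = [-856, - 589, - 545, - 472,  -  192.24,  -  137, - 134.01,-13, 85, 249,350.08, 357, 382,411, 524, 606,711, 731]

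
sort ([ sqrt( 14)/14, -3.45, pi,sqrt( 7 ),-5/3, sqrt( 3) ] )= [-3.45, - 5/3, sqrt( 14 )/14, sqrt( 3), sqrt(7),pi]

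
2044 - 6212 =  - 4168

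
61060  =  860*71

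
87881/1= 87881 = 87881.00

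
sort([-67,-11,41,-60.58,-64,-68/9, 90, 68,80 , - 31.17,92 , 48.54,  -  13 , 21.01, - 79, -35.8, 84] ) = [ - 79, - 67 , - 64, - 60.58, - 35.8,-31.17 ,- 13, - 11,-68/9,  21.01, 41, 48.54, 68,80, 84, 90,92] 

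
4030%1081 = 787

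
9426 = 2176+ 7250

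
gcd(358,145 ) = 1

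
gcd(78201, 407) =1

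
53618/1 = 53618= 53618.00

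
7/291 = 7/291 = 0.02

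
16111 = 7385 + 8726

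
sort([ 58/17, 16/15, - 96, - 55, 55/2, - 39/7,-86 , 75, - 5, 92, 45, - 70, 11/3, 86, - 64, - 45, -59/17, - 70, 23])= [ - 96, - 86, - 70, - 70, - 64,-55, - 45, - 39/7, - 5, - 59/17, 16/15, 58/17, 11/3,  23 , 55/2, 45, 75, 86,  92 ] 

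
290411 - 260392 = 30019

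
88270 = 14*6305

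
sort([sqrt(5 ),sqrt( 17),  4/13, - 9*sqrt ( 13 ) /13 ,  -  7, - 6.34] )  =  [ - 7, - 6.34 ,-9 *sqrt(13)/13,4/13,sqrt( 5) , sqrt( 17) ] 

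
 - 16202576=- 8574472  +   - 7628104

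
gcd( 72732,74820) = 348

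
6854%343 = 337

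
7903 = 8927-1024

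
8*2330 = 18640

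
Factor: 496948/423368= 439/374  =  2^( - 1 )*11^(-1)*17^(-1)* 439^1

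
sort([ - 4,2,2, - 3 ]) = [-4, - 3,2,2]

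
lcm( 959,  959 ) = 959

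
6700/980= 6 + 41/49 = 6.84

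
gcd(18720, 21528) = 936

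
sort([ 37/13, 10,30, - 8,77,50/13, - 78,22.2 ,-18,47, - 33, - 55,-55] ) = [ - 78,  -  55,-55, - 33,  -  18,-8, 37/13, 50/13,10,22.2,30,47,77]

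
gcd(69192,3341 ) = 1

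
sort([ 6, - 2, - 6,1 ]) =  [ - 6 , - 2,1,  6]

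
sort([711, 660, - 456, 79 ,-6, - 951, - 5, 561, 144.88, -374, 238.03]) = [-951, - 456,-374, - 6, - 5,79,144.88 , 238.03, 561, 660,711] 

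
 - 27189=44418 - 71607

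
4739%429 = 20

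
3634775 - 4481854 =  - 847079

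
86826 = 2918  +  83908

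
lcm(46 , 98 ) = 2254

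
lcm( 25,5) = 25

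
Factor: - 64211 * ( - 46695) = 3^1 * 5^1*7^1 *11^1 *283^1*9173^1 = 2998332645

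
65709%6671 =5670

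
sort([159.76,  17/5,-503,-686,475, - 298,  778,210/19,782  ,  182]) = [ - 686, - 503,  -  298 , 17/5,210/19, 159.76,182, 475,  778, 782 ] 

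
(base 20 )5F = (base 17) 6d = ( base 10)115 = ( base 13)8B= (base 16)73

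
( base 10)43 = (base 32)1B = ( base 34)19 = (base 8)53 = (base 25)1I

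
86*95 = 8170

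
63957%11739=5262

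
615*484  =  297660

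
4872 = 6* 812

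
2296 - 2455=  - 159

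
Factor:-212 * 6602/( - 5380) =349906/1345= 2^1*5^( - 1 )*53^1 * 269^(- 1)*3301^1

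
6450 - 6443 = 7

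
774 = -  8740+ 9514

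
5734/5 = 1146 + 4/5 = 1146.80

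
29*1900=55100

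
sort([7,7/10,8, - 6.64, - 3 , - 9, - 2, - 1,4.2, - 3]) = [ - 9  , - 6.64,- 3, - 3, - 2, - 1,7/10,4.2 , 7, 8]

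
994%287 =133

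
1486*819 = 1217034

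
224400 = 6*37400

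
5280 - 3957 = 1323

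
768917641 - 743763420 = 25154221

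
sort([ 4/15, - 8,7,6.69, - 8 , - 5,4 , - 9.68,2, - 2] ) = [ - 9.68, - 8, - 8, - 5, - 2 , 4/15,2,  4, 6.69 , 7]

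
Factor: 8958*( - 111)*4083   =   - 4059882054= - 2^1*3^3*37^1*1361^1*1493^1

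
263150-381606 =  - 118456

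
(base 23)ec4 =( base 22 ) fj8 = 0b1111000000110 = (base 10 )7686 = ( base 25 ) c7b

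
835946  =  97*8618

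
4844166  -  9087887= - 4243721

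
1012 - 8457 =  -7445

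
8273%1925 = 573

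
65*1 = 65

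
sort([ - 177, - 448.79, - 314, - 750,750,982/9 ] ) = [-750, -448.79, - 314 ,-177, 982/9 , 750 ]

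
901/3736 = 901/3736 = 0.24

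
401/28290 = 401/28290 = 0.01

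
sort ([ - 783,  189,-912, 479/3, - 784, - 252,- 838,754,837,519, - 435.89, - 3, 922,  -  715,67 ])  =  [ - 912, - 838,- 784,-783, - 715, - 435.89, - 252, - 3 , 67,479/3, 189 , 519, 754,837, 922 ]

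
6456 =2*3228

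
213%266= 213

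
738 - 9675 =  - 8937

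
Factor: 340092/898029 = 804/2123 = 2^2*3^1 * 11^ ( - 1 ) * 67^1*193^( - 1) 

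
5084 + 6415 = 11499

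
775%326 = 123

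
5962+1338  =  7300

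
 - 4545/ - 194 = 4545/194   =  23.43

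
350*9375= 3281250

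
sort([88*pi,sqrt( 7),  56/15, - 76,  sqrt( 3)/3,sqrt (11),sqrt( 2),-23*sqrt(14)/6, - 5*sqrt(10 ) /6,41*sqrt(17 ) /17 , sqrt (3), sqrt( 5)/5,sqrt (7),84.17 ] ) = [ - 76, - 23*sqrt ( 14)/6, - 5*sqrt(10)/6,  sqrt(5)/5 , sqrt (3 ) /3,  sqrt(2),sqrt (3),  sqrt ( 7), sqrt ( 7 ),  sqrt(11),56/15,41 * sqrt( 17 ) /17,84.17,88*pi ] 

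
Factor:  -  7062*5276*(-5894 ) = 219605206128 = 2^4 * 3^1*7^1*11^1*107^1*421^1 * 1319^1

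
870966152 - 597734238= 273231914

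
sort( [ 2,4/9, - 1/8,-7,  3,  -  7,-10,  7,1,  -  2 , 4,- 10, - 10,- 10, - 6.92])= [ - 10, - 10,-10, - 10,-7,-7,-6.92 , - 2, - 1/8,4/9,1,2,3,4, 7]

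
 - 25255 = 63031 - 88286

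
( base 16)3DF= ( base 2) 1111011111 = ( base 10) 991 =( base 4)33133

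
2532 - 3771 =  - 1239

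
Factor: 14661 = 3^4*181^1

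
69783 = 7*9969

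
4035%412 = 327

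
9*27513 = 247617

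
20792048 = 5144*4042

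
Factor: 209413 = 61^1*3433^1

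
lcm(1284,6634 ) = 39804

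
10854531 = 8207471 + 2647060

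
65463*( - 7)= - 458241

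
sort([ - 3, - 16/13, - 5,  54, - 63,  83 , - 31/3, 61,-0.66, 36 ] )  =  [ - 63, - 31/3, - 5, - 3, - 16/13, - 0.66,  36 , 54 , 61, 83 ] 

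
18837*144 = 2712528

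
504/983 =504/983  =  0.51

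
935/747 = 1 + 188/747 = 1.25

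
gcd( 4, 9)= 1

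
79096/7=11299 +3/7  =  11299.43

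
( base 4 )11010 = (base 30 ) AO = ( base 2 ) 101000100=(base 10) 324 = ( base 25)co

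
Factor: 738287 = 11^1*41^1*1637^1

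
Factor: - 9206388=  - 2^2*3^2*255733^1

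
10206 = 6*1701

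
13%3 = 1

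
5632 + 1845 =7477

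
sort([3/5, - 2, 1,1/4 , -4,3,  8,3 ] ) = [-4,  -  2,  1/4,3/5 , 1 , 3 , 3,8 ]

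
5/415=1/83 = 0.01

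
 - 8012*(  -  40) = 320480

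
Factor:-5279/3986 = - 2^ ( - 1)*1993^( - 1)*5279^1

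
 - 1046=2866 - 3912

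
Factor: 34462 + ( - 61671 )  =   - 7^1  *13^2 * 23^1 = -27209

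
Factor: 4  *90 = 2^3 *3^2*5^1 = 360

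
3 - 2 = 1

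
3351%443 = 250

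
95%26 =17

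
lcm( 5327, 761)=5327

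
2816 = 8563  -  5747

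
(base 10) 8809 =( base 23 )GF0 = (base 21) jka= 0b10001001101001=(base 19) 157c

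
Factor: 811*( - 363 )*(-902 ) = 2^1*3^1*11^3 *41^1*811^1= 265542486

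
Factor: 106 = 2^1 *53^1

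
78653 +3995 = 82648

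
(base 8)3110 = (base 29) 1qd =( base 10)1608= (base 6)11240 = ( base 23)30l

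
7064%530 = 174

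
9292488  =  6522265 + 2770223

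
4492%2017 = 458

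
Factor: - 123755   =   -5^1*53^1*467^1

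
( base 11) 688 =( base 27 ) 13c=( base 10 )822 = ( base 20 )212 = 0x336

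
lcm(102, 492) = 8364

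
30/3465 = 2/231 = 0.01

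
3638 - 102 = 3536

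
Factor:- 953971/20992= - 2^(  -  9)*19^1*23^1*37^1*41^ ( - 1)*59^1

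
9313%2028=1201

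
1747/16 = 1747/16=109.19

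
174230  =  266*655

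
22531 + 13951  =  36482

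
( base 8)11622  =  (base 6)35110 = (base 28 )6AQ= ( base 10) 5010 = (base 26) 7ai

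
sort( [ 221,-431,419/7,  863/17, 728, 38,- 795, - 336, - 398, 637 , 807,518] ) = [-795, - 431, - 398, - 336, 38, 863/17, 419/7,221,  518, 637,728,807]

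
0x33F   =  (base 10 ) 831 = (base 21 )1IC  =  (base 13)4bc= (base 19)25e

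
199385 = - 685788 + 885173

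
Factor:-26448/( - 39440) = 57/85 = 3^1*5^( - 1)*17^( - 1 )*19^1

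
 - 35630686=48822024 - 84452710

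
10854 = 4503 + 6351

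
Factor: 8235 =3^3*5^1*61^1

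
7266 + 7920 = 15186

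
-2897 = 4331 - 7228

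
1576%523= 7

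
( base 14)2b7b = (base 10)7753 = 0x1E49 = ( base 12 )45A1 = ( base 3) 101122011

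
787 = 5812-5025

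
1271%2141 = 1271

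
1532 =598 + 934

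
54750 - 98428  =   - 43678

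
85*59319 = 5042115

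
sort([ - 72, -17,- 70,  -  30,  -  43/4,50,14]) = [- 72 ,-70, - 30, - 17,-43/4,14,50 ]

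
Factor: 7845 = 3^1*5^1* 523^1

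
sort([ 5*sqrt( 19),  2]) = [2,5*  sqrt( 19)]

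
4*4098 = 16392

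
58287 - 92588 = -34301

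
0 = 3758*0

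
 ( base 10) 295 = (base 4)10213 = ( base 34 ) 8n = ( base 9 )357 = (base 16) 127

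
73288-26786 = 46502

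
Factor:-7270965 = -3^4*5^1*13^1*1381^1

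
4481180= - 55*(- 81476) 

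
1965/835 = 2+59/167 = 2.35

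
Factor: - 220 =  - 2^2*5^1*11^1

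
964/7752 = 241/1938=0.12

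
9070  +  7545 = 16615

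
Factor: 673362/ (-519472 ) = -2^( - 3)*3^2*32467^( - 1 )*37409^1 = -336681/259736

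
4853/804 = 4853/804 = 6.04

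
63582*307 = 19519674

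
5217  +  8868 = 14085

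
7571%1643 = 999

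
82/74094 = 41/37047 =0.00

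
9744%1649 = 1499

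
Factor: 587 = 587^1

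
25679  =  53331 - 27652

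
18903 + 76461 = 95364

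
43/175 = 43/175 = 0.25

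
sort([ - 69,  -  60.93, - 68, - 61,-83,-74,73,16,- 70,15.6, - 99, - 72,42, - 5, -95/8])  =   [ - 99, - 83 , - 74,-72,-70,-69,-68 , - 61,  -  60.93, - 95/8, - 5, 15.6,16, 42,73] 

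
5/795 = 1/159 = 0.01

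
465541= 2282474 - 1816933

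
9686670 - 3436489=6250181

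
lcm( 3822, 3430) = 133770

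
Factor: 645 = 3^1 * 5^1*43^1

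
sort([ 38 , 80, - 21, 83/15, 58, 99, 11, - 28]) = [ - 28, - 21, 83/15, 11, 38, 58, 80, 99 ]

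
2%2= 0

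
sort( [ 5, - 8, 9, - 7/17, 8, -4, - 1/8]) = [-8 ,-4, - 7/17,  -  1/8,5,8, 9]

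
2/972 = 1/486=0.00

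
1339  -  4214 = -2875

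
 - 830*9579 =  - 7950570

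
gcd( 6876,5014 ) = 2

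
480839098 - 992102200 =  - 511263102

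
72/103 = 72/103 = 0.70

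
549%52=29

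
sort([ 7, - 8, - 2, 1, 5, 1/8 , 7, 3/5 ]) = [ - 8,- 2,1/8,3/5 , 1, 5,7,7] 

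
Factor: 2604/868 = 3=3^1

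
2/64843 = 2/64843 = 0.00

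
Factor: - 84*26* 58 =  - 126672 = - 2^4*3^1 *7^1*13^1 * 29^1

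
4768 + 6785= 11553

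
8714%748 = 486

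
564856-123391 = 441465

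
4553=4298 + 255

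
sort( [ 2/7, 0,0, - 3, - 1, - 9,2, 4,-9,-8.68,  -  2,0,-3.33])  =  [-9, - 9, -8.68,-3.33,  -  3, - 2, - 1, 0,0, 0,2/7,2,4]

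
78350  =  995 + 77355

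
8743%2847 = 202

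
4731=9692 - 4961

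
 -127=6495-6622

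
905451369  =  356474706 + 548976663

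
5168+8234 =13402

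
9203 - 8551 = 652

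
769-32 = 737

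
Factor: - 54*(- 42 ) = 2^2*3^4 * 7^1 = 2268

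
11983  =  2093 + 9890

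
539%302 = 237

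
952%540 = 412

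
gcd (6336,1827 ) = 9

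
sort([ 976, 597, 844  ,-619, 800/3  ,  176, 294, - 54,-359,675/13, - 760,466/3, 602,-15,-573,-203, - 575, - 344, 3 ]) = [-760, - 619, - 575,-573, - 359, - 344,  -  203, - 54 , - 15, 3 , 675/13 , 466/3,176, 800/3, 294,597, 602, 844, 976]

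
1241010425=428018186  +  812992239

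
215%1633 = 215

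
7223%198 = 95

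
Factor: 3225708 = 2^2*3^2*89603^1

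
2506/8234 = 7/23 = 0.30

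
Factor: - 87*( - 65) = 3^1*5^1*13^1*29^1 = 5655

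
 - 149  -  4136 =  - 4285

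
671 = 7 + 664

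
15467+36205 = 51672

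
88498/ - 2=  - 44249 + 0/1 = - 44249.00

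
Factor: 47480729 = 43^1 * 1104203^1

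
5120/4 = 1280 = 1280.00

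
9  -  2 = 7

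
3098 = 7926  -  4828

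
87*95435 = 8302845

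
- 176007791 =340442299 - 516450090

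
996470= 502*1985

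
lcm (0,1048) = 0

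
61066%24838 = 11390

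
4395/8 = 4395/8 = 549.38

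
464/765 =464/765 = 0.61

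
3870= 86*45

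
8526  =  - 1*( - 8526 )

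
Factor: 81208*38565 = 2^3*3^2*5^1*857^1*10151^1 =3131786520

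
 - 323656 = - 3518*92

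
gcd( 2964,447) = 3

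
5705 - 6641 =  - 936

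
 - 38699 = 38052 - 76751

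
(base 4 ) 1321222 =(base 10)7786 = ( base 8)17152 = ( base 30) 8JG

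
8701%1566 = 871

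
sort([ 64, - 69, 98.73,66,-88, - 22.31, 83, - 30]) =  [  -  88, - 69, - 30, - 22.31,64,66, 83,98.73]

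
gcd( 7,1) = 1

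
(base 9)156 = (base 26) 52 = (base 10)132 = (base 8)204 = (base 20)6c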